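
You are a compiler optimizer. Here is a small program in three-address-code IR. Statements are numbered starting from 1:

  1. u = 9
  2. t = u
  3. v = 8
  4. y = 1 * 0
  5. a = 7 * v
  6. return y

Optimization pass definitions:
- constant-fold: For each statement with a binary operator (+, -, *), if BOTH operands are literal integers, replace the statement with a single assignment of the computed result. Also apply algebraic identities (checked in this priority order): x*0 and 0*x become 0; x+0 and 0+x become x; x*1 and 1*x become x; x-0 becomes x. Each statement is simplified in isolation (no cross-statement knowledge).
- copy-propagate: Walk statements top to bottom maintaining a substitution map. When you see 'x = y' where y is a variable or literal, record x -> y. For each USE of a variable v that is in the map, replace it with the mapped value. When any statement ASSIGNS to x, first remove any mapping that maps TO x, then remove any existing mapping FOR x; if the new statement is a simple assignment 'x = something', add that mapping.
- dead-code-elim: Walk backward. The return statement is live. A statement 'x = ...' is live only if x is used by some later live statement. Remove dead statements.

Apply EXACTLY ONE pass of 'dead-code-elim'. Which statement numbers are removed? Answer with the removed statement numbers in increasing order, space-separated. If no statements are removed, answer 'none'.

Answer: 1 2 3 5

Derivation:
Backward liveness scan:
Stmt 1 'u = 9': DEAD (u not in live set [])
Stmt 2 't = u': DEAD (t not in live set [])
Stmt 3 'v = 8': DEAD (v not in live set [])
Stmt 4 'y = 1 * 0': KEEP (y is live); live-in = []
Stmt 5 'a = 7 * v': DEAD (a not in live set ['y'])
Stmt 6 'return y': KEEP (return); live-in = ['y']
Removed statement numbers: [1, 2, 3, 5]
Surviving IR:
  y = 1 * 0
  return y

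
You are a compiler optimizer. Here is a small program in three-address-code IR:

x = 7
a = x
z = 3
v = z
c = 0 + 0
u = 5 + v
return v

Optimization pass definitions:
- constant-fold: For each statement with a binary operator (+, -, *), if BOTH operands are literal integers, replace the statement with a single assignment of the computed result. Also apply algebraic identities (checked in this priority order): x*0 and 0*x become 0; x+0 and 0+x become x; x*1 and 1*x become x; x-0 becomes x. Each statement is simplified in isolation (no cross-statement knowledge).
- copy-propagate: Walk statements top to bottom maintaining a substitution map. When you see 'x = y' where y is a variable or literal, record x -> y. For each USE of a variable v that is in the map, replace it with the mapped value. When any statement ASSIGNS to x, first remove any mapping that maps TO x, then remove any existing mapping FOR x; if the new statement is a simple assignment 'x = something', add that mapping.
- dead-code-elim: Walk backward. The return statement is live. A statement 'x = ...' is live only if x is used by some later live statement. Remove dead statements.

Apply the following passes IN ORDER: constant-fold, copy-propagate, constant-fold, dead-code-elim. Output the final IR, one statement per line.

Initial IR:
  x = 7
  a = x
  z = 3
  v = z
  c = 0 + 0
  u = 5 + v
  return v
After constant-fold (7 stmts):
  x = 7
  a = x
  z = 3
  v = z
  c = 0
  u = 5 + v
  return v
After copy-propagate (7 stmts):
  x = 7
  a = 7
  z = 3
  v = 3
  c = 0
  u = 5 + 3
  return 3
After constant-fold (7 stmts):
  x = 7
  a = 7
  z = 3
  v = 3
  c = 0
  u = 8
  return 3
After dead-code-elim (1 stmts):
  return 3

Answer: return 3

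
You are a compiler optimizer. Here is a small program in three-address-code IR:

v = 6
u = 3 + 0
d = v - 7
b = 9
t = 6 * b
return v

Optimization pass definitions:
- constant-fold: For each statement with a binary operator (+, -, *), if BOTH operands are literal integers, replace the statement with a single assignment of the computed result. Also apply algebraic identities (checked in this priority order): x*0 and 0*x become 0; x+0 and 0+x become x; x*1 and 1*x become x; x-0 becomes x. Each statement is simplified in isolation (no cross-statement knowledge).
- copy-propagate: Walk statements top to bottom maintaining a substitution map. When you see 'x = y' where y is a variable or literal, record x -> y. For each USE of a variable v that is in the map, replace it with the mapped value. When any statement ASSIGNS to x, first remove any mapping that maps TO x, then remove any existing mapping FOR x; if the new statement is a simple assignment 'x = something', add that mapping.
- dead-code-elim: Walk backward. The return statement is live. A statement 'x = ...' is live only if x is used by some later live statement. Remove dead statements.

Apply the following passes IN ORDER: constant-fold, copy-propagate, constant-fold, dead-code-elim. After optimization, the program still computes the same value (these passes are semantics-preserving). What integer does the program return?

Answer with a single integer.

Initial IR:
  v = 6
  u = 3 + 0
  d = v - 7
  b = 9
  t = 6 * b
  return v
After constant-fold (6 stmts):
  v = 6
  u = 3
  d = v - 7
  b = 9
  t = 6 * b
  return v
After copy-propagate (6 stmts):
  v = 6
  u = 3
  d = 6 - 7
  b = 9
  t = 6 * 9
  return 6
After constant-fold (6 stmts):
  v = 6
  u = 3
  d = -1
  b = 9
  t = 54
  return 6
After dead-code-elim (1 stmts):
  return 6
Evaluate:
  v = 6  =>  v = 6
  u = 3 + 0  =>  u = 3
  d = v - 7  =>  d = -1
  b = 9  =>  b = 9
  t = 6 * b  =>  t = 54
  return v = 6

Answer: 6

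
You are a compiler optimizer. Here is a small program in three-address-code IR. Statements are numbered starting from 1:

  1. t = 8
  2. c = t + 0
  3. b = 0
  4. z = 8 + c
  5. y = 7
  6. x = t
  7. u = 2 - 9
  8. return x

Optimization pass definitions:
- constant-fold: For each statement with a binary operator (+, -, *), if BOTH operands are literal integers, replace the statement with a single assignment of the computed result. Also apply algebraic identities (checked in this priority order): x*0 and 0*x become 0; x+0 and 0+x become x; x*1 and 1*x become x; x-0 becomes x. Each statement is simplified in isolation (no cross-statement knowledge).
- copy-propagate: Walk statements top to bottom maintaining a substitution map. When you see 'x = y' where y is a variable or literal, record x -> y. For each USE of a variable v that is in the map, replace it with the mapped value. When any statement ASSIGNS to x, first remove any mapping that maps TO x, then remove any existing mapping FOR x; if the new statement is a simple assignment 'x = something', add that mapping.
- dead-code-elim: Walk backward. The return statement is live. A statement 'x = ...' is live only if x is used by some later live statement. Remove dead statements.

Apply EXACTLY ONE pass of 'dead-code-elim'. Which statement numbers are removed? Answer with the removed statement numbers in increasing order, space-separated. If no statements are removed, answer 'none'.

Answer: 2 3 4 5 7

Derivation:
Backward liveness scan:
Stmt 1 't = 8': KEEP (t is live); live-in = []
Stmt 2 'c = t + 0': DEAD (c not in live set ['t'])
Stmt 3 'b = 0': DEAD (b not in live set ['t'])
Stmt 4 'z = 8 + c': DEAD (z not in live set ['t'])
Stmt 5 'y = 7': DEAD (y not in live set ['t'])
Stmt 6 'x = t': KEEP (x is live); live-in = ['t']
Stmt 7 'u = 2 - 9': DEAD (u not in live set ['x'])
Stmt 8 'return x': KEEP (return); live-in = ['x']
Removed statement numbers: [2, 3, 4, 5, 7]
Surviving IR:
  t = 8
  x = t
  return x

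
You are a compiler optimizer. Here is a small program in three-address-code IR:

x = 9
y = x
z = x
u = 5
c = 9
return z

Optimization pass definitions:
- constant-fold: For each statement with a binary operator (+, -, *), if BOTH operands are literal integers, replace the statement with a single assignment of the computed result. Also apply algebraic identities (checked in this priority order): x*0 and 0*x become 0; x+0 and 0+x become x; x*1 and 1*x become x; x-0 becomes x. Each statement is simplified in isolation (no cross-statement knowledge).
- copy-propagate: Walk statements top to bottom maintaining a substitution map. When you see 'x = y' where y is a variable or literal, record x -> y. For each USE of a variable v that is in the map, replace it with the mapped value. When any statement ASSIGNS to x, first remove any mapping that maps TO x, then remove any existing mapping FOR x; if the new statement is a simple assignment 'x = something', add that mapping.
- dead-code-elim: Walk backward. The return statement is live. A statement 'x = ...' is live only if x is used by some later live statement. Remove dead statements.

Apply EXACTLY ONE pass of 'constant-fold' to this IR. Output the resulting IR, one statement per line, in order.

Answer: x = 9
y = x
z = x
u = 5
c = 9
return z

Derivation:
Applying constant-fold statement-by-statement:
  [1] x = 9  (unchanged)
  [2] y = x  (unchanged)
  [3] z = x  (unchanged)
  [4] u = 5  (unchanged)
  [5] c = 9  (unchanged)
  [6] return z  (unchanged)
Result (6 stmts):
  x = 9
  y = x
  z = x
  u = 5
  c = 9
  return z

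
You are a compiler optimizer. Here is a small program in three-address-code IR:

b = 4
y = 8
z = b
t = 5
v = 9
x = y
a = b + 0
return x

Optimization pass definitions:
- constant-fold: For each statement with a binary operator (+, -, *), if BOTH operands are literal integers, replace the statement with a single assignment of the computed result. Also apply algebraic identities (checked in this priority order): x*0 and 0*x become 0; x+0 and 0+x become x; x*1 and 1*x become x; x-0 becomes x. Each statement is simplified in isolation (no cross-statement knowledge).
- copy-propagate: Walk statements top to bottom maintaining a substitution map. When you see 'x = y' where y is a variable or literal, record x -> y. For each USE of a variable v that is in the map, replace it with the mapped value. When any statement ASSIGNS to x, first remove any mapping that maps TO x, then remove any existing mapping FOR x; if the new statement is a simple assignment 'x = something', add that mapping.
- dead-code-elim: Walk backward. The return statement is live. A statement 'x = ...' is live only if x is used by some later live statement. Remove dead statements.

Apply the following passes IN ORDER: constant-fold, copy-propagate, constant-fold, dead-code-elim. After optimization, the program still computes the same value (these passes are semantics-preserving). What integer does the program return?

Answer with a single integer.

Initial IR:
  b = 4
  y = 8
  z = b
  t = 5
  v = 9
  x = y
  a = b + 0
  return x
After constant-fold (8 stmts):
  b = 4
  y = 8
  z = b
  t = 5
  v = 9
  x = y
  a = b
  return x
After copy-propagate (8 stmts):
  b = 4
  y = 8
  z = 4
  t = 5
  v = 9
  x = 8
  a = 4
  return 8
After constant-fold (8 stmts):
  b = 4
  y = 8
  z = 4
  t = 5
  v = 9
  x = 8
  a = 4
  return 8
After dead-code-elim (1 stmts):
  return 8
Evaluate:
  b = 4  =>  b = 4
  y = 8  =>  y = 8
  z = b  =>  z = 4
  t = 5  =>  t = 5
  v = 9  =>  v = 9
  x = y  =>  x = 8
  a = b + 0  =>  a = 4
  return x = 8

Answer: 8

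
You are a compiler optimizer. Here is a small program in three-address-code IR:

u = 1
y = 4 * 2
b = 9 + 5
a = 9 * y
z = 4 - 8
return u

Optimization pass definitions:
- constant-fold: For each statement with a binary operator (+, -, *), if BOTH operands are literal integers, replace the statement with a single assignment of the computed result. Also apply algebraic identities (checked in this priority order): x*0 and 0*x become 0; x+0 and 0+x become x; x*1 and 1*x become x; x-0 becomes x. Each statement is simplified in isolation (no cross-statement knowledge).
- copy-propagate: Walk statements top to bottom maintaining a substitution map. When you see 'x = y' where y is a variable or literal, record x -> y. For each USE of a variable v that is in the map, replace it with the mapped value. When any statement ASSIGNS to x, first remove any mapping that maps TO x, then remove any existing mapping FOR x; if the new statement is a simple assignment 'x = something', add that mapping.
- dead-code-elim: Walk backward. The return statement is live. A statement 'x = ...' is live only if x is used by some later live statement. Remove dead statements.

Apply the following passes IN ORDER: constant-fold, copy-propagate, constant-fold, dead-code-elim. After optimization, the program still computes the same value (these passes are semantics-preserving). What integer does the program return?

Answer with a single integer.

Initial IR:
  u = 1
  y = 4 * 2
  b = 9 + 5
  a = 9 * y
  z = 4 - 8
  return u
After constant-fold (6 stmts):
  u = 1
  y = 8
  b = 14
  a = 9 * y
  z = -4
  return u
After copy-propagate (6 stmts):
  u = 1
  y = 8
  b = 14
  a = 9 * 8
  z = -4
  return 1
After constant-fold (6 stmts):
  u = 1
  y = 8
  b = 14
  a = 72
  z = -4
  return 1
After dead-code-elim (1 stmts):
  return 1
Evaluate:
  u = 1  =>  u = 1
  y = 4 * 2  =>  y = 8
  b = 9 + 5  =>  b = 14
  a = 9 * y  =>  a = 72
  z = 4 - 8  =>  z = -4
  return u = 1

Answer: 1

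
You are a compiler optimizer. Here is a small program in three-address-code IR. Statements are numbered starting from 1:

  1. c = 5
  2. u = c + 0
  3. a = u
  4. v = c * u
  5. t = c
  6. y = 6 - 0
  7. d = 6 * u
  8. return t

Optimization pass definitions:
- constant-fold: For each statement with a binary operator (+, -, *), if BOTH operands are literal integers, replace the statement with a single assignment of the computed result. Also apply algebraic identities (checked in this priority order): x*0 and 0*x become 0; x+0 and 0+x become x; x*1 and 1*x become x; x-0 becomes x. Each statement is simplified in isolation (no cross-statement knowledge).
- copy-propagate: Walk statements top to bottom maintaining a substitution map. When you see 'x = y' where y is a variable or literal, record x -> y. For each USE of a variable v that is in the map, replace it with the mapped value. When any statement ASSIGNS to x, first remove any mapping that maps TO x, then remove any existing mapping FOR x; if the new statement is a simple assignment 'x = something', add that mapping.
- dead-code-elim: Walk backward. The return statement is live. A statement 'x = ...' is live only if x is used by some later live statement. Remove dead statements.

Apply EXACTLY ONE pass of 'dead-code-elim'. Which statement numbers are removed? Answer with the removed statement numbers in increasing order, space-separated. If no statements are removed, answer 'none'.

Backward liveness scan:
Stmt 1 'c = 5': KEEP (c is live); live-in = []
Stmt 2 'u = c + 0': DEAD (u not in live set ['c'])
Stmt 3 'a = u': DEAD (a not in live set ['c'])
Stmt 4 'v = c * u': DEAD (v not in live set ['c'])
Stmt 5 't = c': KEEP (t is live); live-in = ['c']
Stmt 6 'y = 6 - 0': DEAD (y not in live set ['t'])
Stmt 7 'd = 6 * u': DEAD (d not in live set ['t'])
Stmt 8 'return t': KEEP (return); live-in = ['t']
Removed statement numbers: [2, 3, 4, 6, 7]
Surviving IR:
  c = 5
  t = c
  return t

Answer: 2 3 4 6 7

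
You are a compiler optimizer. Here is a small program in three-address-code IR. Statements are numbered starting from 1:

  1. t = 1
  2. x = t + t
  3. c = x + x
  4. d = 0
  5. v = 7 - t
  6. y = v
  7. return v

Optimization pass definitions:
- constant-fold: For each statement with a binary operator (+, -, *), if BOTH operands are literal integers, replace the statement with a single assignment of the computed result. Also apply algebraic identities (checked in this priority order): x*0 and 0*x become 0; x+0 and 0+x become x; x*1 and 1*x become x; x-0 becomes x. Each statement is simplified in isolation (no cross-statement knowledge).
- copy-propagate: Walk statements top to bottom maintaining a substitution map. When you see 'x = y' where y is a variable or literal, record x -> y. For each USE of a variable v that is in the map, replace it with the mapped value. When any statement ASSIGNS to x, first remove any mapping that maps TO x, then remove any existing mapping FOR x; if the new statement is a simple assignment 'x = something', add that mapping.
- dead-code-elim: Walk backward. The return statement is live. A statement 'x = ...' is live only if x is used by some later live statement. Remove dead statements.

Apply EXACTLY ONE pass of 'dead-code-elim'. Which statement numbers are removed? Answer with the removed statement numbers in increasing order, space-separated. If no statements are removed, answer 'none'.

Backward liveness scan:
Stmt 1 't = 1': KEEP (t is live); live-in = []
Stmt 2 'x = t + t': DEAD (x not in live set ['t'])
Stmt 3 'c = x + x': DEAD (c not in live set ['t'])
Stmt 4 'd = 0': DEAD (d not in live set ['t'])
Stmt 5 'v = 7 - t': KEEP (v is live); live-in = ['t']
Stmt 6 'y = v': DEAD (y not in live set ['v'])
Stmt 7 'return v': KEEP (return); live-in = ['v']
Removed statement numbers: [2, 3, 4, 6]
Surviving IR:
  t = 1
  v = 7 - t
  return v

Answer: 2 3 4 6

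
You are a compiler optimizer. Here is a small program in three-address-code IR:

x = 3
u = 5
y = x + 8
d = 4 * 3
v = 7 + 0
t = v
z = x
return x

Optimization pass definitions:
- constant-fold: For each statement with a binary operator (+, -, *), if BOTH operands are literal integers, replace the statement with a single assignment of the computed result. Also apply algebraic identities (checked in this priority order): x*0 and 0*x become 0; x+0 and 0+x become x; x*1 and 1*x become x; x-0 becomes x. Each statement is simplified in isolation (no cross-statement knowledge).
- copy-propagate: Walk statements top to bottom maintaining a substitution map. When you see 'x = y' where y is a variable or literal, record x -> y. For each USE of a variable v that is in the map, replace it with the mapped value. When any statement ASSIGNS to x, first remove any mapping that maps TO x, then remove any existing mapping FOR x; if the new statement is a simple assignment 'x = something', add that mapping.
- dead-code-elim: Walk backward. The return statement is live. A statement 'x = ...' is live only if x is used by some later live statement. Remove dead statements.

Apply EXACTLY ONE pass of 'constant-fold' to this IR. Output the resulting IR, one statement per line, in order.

Applying constant-fold statement-by-statement:
  [1] x = 3  (unchanged)
  [2] u = 5  (unchanged)
  [3] y = x + 8  (unchanged)
  [4] d = 4 * 3  -> d = 12
  [5] v = 7 + 0  -> v = 7
  [6] t = v  (unchanged)
  [7] z = x  (unchanged)
  [8] return x  (unchanged)
Result (8 stmts):
  x = 3
  u = 5
  y = x + 8
  d = 12
  v = 7
  t = v
  z = x
  return x

Answer: x = 3
u = 5
y = x + 8
d = 12
v = 7
t = v
z = x
return x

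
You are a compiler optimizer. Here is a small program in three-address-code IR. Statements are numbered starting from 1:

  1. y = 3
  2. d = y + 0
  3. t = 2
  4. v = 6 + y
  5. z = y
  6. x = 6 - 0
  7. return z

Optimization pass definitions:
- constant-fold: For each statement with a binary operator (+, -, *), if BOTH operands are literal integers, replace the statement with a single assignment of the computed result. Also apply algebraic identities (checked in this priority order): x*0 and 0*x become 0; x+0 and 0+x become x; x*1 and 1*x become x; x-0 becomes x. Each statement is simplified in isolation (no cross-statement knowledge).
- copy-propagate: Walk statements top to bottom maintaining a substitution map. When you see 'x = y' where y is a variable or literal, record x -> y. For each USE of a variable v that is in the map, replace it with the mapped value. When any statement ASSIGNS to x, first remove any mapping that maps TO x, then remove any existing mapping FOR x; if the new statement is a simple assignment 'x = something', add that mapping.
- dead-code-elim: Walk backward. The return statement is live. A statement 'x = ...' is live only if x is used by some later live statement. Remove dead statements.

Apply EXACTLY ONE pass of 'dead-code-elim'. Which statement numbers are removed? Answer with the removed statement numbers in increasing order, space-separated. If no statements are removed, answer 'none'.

Backward liveness scan:
Stmt 1 'y = 3': KEEP (y is live); live-in = []
Stmt 2 'd = y + 0': DEAD (d not in live set ['y'])
Stmt 3 't = 2': DEAD (t not in live set ['y'])
Stmt 4 'v = 6 + y': DEAD (v not in live set ['y'])
Stmt 5 'z = y': KEEP (z is live); live-in = ['y']
Stmt 6 'x = 6 - 0': DEAD (x not in live set ['z'])
Stmt 7 'return z': KEEP (return); live-in = ['z']
Removed statement numbers: [2, 3, 4, 6]
Surviving IR:
  y = 3
  z = y
  return z

Answer: 2 3 4 6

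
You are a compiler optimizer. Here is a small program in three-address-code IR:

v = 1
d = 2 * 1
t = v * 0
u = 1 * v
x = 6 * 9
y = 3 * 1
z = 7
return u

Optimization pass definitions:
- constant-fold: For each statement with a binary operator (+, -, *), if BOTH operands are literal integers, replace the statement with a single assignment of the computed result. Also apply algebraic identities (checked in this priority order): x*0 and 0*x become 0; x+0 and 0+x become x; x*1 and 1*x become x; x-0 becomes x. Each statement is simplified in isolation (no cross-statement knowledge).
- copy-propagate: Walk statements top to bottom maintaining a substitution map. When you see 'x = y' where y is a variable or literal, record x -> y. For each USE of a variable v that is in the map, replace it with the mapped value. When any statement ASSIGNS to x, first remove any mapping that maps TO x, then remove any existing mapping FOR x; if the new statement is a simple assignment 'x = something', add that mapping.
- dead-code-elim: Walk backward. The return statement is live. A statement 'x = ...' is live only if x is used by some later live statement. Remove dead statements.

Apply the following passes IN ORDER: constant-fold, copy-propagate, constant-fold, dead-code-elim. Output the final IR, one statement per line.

Initial IR:
  v = 1
  d = 2 * 1
  t = v * 0
  u = 1 * v
  x = 6 * 9
  y = 3 * 1
  z = 7
  return u
After constant-fold (8 stmts):
  v = 1
  d = 2
  t = 0
  u = v
  x = 54
  y = 3
  z = 7
  return u
After copy-propagate (8 stmts):
  v = 1
  d = 2
  t = 0
  u = 1
  x = 54
  y = 3
  z = 7
  return 1
After constant-fold (8 stmts):
  v = 1
  d = 2
  t = 0
  u = 1
  x = 54
  y = 3
  z = 7
  return 1
After dead-code-elim (1 stmts):
  return 1

Answer: return 1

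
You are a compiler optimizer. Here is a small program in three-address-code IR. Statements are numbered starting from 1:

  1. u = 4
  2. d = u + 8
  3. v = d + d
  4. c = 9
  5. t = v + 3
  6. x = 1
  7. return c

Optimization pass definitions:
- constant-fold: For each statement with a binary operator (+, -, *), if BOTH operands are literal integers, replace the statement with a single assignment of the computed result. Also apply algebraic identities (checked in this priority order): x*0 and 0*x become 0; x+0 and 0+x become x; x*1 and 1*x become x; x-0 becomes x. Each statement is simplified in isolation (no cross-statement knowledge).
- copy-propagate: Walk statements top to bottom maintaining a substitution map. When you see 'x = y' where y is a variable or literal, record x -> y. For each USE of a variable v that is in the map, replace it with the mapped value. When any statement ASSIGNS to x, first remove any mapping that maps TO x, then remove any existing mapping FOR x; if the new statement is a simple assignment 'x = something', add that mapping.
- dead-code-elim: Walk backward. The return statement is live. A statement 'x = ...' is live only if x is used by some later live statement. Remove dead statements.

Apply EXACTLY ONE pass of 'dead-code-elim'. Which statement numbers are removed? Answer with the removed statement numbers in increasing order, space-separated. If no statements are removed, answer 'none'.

Answer: 1 2 3 5 6

Derivation:
Backward liveness scan:
Stmt 1 'u = 4': DEAD (u not in live set [])
Stmt 2 'd = u + 8': DEAD (d not in live set [])
Stmt 3 'v = d + d': DEAD (v not in live set [])
Stmt 4 'c = 9': KEEP (c is live); live-in = []
Stmt 5 't = v + 3': DEAD (t not in live set ['c'])
Stmt 6 'x = 1': DEAD (x not in live set ['c'])
Stmt 7 'return c': KEEP (return); live-in = ['c']
Removed statement numbers: [1, 2, 3, 5, 6]
Surviving IR:
  c = 9
  return c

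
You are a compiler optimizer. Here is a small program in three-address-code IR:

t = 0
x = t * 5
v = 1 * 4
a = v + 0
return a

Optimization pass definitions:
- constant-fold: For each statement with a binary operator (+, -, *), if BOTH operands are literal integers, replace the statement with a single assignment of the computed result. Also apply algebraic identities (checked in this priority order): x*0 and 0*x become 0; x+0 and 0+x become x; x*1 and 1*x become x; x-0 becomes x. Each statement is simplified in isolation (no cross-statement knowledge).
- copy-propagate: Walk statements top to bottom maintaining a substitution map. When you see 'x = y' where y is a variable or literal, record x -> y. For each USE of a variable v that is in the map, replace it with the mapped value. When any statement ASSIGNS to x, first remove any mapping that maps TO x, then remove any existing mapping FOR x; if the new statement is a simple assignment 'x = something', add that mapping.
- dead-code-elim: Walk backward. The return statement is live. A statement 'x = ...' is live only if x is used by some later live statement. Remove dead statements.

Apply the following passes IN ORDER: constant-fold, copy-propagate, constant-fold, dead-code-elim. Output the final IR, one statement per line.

Answer: return 4

Derivation:
Initial IR:
  t = 0
  x = t * 5
  v = 1 * 4
  a = v + 0
  return a
After constant-fold (5 stmts):
  t = 0
  x = t * 5
  v = 4
  a = v
  return a
After copy-propagate (5 stmts):
  t = 0
  x = 0 * 5
  v = 4
  a = 4
  return 4
After constant-fold (5 stmts):
  t = 0
  x = 0
  v = 4
  a = 4
  return 4
After dead-code-elim (1 stmts):
  return 4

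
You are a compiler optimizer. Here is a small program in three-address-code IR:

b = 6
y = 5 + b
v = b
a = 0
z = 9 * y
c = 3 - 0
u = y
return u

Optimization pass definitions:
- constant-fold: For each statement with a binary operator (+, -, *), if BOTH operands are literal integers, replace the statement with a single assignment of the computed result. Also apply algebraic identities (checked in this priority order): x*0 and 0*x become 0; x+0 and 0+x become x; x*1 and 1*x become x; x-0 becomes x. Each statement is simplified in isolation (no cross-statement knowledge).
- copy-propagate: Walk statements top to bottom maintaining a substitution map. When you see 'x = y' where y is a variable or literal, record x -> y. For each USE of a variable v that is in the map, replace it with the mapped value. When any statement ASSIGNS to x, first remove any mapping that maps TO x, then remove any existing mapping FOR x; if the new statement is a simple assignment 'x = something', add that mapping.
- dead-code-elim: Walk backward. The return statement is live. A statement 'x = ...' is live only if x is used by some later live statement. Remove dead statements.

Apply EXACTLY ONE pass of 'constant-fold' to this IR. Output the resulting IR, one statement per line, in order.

Applying constant-fold statement-by-statement:
  [1] b = 6  (unchanged)
  [2] y = 5 + b  (unchanged)
  [3] v = b  (unchanged)
  [4] a = 0  (unchanged)
  [5] z = 9 * y  (unchanged)
  [6] c = 3 - 0  -> c = 3
  [7] u = y  (unchanged)
  [8] return u  (unchanged)
Result (8 stmts):
  b = 6
  y = 5 + b
  v = b
  a = 0
  z = 9 * y
  c = 3
  u = y
  return u

Answer: b = 6
y = 5 + b
v = b
a = 0
z = 9 * y
c = 3
u = y
return u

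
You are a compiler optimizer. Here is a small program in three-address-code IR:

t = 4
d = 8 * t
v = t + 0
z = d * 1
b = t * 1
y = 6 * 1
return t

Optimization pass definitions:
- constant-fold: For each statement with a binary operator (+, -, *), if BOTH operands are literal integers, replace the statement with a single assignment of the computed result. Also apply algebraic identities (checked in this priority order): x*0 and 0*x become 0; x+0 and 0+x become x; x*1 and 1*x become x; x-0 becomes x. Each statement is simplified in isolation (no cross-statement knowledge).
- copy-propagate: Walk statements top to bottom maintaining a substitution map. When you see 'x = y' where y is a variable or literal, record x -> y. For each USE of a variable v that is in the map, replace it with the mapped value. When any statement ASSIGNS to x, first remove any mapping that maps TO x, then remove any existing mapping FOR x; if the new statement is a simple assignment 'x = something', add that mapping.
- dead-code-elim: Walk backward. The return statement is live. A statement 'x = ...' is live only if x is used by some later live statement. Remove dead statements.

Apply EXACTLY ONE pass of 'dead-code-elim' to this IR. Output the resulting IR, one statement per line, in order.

Answer: t = 4
return t

Derivation:
Applying dead-code-elim statement-by-statement:
  [7] return t  -> KEEP (return); live=['t']
  [6] y = 6 * 1  -> DEAD (y not live)
  [5] b = t * 1  -> DEAD (b not live)
  [4] z = d * 1  -> DEAD (z not live)
  [3] v = t + 0  -> DEAD (v not live)
  [2] d = 8 * t  -> DEAD (d not live)
  [1] t = 4  -> KEEP; live=[]
Result (2 stmts):
  t = 4
  return t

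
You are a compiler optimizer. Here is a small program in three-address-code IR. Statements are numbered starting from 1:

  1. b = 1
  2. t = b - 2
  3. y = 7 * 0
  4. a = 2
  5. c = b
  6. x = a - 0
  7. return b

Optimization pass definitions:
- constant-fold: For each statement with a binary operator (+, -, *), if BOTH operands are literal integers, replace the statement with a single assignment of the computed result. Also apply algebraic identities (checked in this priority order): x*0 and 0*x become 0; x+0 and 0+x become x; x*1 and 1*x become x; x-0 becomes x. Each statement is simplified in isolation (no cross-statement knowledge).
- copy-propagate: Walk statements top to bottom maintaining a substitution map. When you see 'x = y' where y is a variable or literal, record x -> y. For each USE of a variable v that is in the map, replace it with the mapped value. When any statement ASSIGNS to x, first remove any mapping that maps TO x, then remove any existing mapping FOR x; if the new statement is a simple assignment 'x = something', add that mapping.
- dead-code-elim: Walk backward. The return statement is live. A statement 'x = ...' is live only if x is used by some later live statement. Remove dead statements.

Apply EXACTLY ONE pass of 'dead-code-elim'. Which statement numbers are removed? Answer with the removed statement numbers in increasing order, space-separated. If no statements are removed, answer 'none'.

Answer: 2 3 4 5 6

Derivation:
Backward liveness scan:
Stmt 1 'b = 1': KEEP (b is live); live-in = []
Stmt 2 't = b - 2': DEAD (t not in live set ['b'])
Stmt 3 'y = 7 * 0': DEAD (y not in live set ['b'])
Stmt 4 'a = 2': DEAD (a not in live set ['b'])
Stmt 5 'c = b': DEAD (c not in live set ['b'])
Stmt 6 'x = a - 0': DEAD (x not in live set ['b'])
Stmt 7 'return b': KEEP (return); live-in = ['b']
Removed statement numbers: [2, 3, 4, 5, 6]
Surviving IR:
  b = 1
  return b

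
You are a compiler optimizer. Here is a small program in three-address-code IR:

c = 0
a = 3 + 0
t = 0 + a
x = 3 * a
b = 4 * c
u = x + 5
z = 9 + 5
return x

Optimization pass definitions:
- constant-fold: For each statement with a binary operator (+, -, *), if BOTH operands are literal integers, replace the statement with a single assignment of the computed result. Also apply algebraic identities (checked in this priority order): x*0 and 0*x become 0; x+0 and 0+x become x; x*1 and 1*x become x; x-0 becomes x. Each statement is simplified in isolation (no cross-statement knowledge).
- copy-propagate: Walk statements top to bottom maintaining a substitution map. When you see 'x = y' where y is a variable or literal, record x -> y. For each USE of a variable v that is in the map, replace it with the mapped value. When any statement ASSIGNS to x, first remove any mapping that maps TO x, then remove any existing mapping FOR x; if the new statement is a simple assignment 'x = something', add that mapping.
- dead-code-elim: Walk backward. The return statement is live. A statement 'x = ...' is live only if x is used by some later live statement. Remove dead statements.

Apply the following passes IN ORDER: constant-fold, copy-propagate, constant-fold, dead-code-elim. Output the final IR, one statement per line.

Initial IR:
  c = 0
  a = 3 + 0
  t = 0 + a
  x = 3 * a
  b = 4 * c
  u = x + 5
  z = 9 + 5
  return x
After constant-fold (8 stmts):
  c = 0
  a = 3
  t = a
  x = 3 * a
  b = 4 * c
  u = x + 5
  z = 14
  return x
After copy-propagate (8 stmts):
  c = 0
  a = 3
  t = 3
  x = 3 * 3
  b = 4 * 0
  u = x + 5
  z = 14
  return x
After constant-fold (8 stmts):
  c = 0
  a = 3
  t = 3
  x = 9
  b = 0
  u = x + 5
  z = 14
  return x
After dead-code-elim (2 stmts):
  x = 9
  return x

Answer: x = 9
return x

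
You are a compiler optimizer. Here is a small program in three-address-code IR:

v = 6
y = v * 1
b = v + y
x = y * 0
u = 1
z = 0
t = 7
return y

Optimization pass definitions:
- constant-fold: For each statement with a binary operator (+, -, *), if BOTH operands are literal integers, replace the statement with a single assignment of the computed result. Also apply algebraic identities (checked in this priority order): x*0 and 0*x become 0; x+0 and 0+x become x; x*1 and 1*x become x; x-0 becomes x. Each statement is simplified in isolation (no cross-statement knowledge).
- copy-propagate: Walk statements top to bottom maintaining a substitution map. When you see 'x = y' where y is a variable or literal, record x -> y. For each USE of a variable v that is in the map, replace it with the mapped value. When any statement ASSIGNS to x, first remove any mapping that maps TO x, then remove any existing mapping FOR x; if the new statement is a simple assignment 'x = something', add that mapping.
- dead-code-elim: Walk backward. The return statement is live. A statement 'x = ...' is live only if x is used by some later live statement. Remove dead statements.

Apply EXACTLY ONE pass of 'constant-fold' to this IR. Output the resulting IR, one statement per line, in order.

Answer: v = 6
y = v
b = v + y
x = 0
u = 1
z = 0
t = 7
return y

Derivation:
Applying constant-fold statement-by-statement:
  [1] v = 6  (unchanged)
  [2] y = v * 1  -> y = v
  [3] b = v + y  (unchanged)
  [4] x = y * 0  -> x = 0
  [5] u = 1  (unchanged)
  [6] z = 0  (unchanged)
  [7] t = 7  (unchanged)
  [8] return y  (unchanged)
Result (8 stmts):
  v = 6
  y = v
  b = v + y
  x = 0
  u = 1
  z = 0
  t = 7
  return y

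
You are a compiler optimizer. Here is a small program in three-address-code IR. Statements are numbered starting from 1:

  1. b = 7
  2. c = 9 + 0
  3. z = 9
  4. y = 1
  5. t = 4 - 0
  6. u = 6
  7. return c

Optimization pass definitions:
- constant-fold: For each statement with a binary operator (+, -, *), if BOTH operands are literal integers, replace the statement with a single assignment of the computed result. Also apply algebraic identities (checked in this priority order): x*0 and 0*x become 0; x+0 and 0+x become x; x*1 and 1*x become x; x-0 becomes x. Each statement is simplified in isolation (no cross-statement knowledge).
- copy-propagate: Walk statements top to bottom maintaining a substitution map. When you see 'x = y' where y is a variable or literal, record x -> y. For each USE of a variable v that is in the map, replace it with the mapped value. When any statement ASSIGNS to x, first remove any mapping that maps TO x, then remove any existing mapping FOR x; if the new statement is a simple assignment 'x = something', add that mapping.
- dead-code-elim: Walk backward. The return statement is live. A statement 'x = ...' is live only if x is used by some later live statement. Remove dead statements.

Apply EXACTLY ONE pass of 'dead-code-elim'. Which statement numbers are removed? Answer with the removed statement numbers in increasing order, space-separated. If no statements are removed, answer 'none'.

Backward liveness scan:
Stmt 1 'b = 7': DEAD (b not in live set [])
Stmt 2 'c = 9 + 0': KEEP (c is live); live-in = []
Stmt 3 'z = 9': DEAD (z not in live set ['c'])
Stmt 4 'y = 1': DEAD (y not in live set ['c'])
Stmt 5 't = 4 - 0': DEAD (t not in live set ['c'])
Stmt 6 'u = 6': DEAD (u not in live set ['c'])
Stmt 7 'return c': KEEP (return); live-in = ['c']
Removed statement numbers: [1, 3, 4, 5, 6]
Surviving IR:
  c = 9 + 0
  return c

Answer: 1 3 4 5 6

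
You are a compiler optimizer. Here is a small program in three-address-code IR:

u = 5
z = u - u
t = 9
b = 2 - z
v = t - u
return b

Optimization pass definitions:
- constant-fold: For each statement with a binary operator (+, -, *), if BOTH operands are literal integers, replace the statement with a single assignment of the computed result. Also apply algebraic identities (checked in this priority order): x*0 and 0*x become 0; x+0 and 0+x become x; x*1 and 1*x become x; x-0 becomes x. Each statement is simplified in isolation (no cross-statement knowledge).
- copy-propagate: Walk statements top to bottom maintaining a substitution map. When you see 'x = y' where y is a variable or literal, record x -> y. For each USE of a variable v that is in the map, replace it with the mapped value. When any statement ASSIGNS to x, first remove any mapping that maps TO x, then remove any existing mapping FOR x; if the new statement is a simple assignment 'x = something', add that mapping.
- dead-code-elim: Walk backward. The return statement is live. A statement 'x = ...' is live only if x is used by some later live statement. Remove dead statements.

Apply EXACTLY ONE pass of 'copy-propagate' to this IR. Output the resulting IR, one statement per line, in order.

Answer: u = 5
z = 5 - 5
t = 9
b = 2 - z
v = 9 - 5
return b

Derivation:
Applying copy-propagate statement-by-statement:
  [1] u = 5  (unchanged)
  [2] z = u - u  -> z = 5 - 5
  [3] t = 9  (unchanged)
  [4] b = 2 - z  (unchanged)
  [5] v = t - u  -> v = 9 - 5
  [6] return b  (unchanged)
Result (6 stmts):
  u = 5
  z = 5 - 5
  t = 9
  b = 2 - z
  v = 9 - 5
  return b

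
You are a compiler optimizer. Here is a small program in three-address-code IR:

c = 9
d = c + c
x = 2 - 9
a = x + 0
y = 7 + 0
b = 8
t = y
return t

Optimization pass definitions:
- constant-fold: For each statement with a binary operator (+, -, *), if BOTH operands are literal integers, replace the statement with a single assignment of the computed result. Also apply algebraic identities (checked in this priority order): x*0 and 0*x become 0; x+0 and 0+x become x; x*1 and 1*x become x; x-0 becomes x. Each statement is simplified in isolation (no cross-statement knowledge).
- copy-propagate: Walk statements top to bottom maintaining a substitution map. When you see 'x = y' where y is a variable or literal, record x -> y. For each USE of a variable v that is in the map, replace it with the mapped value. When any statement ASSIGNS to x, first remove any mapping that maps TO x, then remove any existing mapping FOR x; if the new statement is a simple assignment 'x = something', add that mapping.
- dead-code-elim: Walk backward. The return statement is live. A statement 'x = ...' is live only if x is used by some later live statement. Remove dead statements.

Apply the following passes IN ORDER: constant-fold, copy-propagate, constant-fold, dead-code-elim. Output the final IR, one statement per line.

Answer: return 7

Derivation:
Initial IR:
  c = 9
  d = c + c
  x = 2 - 9
  a = x + 0
  y = 7 + 0
  b = 8
  t = y
  return t
After constant-fold (8 stmts):
  c = 9
  d = c + c
  x = -7
  a = x
  y = 7
  b = 8
  t = y
  return t
After copy-propagate (8 stmts):
  c = 9
  d = 9 + 9
  x = -7
  a = -7
  y = 7
  b = 8
  t = 7
  return 7
After constant-fold (8 stmts):
  c = 9
  d = 18
  x = -7
  a = -7
  y = 7
  b = 8
  t = 7
  return 7
After dead-code-elim (1 stmts):
  return 7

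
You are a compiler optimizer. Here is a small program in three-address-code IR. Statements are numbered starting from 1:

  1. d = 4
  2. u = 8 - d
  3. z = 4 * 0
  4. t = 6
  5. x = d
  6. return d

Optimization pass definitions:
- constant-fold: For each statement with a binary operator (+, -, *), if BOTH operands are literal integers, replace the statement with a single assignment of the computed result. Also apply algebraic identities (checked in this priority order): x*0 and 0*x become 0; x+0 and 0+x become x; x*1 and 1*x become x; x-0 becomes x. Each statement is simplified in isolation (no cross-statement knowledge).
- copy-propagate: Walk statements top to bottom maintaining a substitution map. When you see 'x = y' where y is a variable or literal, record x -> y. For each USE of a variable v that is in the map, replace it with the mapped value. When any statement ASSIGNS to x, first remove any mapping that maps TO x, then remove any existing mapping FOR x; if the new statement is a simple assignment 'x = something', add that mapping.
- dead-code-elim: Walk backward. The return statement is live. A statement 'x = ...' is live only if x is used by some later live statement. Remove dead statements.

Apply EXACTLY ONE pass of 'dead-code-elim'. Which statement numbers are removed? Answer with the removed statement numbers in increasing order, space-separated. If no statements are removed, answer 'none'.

Answer: 2 3 4 5

Derivation:
Backward liveness scan:
Stmt 1 'd = 4': KEEP (d is live); live-in = []
Stmt 2 'u = 8 - d': DEAD (u not in live set ['d'])
Stmt 3 'z = 4 * 0': DEAD (z not in live set ['d'])
Stmt 4 't = 6': DEAD (t not in live set ['d'])
Stmt 5 'x = d': DEAD (x not in live set ['d'])
Stmt 6 'return d': KEEP (return); live-in = ['d']
Removed statement numbers: [2, 3, 4, 5]
Surviving IR:
  d = 4
  return d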